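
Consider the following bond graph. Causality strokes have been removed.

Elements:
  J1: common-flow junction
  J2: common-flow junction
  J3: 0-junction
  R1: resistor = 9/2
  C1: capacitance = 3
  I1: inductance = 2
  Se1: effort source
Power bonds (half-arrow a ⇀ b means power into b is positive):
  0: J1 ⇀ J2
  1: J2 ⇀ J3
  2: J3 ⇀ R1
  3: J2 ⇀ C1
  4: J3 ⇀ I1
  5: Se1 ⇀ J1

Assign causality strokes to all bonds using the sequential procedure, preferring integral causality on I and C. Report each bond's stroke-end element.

bond 5 →J1  (Se1 (Se) sets effort on bond)
bond 0 →J2  (J1: last free bond brings flow in)
bond 3 →J2  (C1 integral (e out))
bond 1 →J3  (J2 needs exactly one f-in)
bond 2 →R1  (0-jn J3 has e-setter on 1)
bond 4 →I1  (J3: bond 1 brought effort, rest push out)

β0 stroke→J2
β1 stroke→J3
β2 stroke→R1
β3 stroke→J2
β4 stroke→I1
β5 stroke→J1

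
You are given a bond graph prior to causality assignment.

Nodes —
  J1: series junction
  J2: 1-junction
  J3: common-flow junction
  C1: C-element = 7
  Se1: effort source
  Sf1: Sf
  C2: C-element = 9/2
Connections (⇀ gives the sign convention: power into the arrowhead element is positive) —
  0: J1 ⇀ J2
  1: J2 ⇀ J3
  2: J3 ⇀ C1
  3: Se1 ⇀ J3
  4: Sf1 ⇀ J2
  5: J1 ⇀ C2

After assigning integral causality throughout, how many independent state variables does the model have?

β3 →J3  (Se1: effort source, stroke at far end)
β4 →Sf1  (source Sf1 imposes f)
β0 →J2  (J2: bond 4 brought flow, rest push out)
β1 →J2  (J2 flow already set via bond 4)
β2 →J3  (J3: bond 1 brought flow, rest push out)
β5 →J1  (J1: bond 0 brought flow, rest push out)

2  (C1, C2 all integral)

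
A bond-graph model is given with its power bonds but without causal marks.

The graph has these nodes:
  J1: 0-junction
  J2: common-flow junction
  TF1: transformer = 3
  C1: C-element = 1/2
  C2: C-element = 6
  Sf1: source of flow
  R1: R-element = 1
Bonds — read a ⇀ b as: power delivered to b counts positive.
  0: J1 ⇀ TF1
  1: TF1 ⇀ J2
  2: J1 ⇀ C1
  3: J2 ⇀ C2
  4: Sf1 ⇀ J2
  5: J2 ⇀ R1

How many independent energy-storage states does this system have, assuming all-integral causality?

β4 →Sf1  (Sf1: flow source, stroke at near end)
β1 →J2  (common-f at J2 fixed by 4)
β3 →J2  (1-jn J2 has f-setter on 4)
β5 →J2  (J2 flow already set via bond 4)
β0 →TF1  (through TF1, causality passes straight; one stroke at TF1)
β2 →J1  (closing 0-jn rule on J1)

2  (C1, C2 all integral)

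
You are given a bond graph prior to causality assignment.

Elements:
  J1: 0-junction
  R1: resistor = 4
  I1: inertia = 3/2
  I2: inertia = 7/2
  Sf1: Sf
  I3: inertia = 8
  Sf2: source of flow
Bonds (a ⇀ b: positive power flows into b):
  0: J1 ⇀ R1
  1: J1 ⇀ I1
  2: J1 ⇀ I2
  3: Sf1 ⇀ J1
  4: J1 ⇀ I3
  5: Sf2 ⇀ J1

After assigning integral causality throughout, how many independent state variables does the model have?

3  (I1, I2, I3 all integral)

#3 |Sf1  (Sf1 fixes flow; stroke at Sf1)
#5 |Sf2  (Sf2 (Sf) sets flow on bond)
#1 |I1  (I1 outputs flow p/I1)
#2 |I2  (I2 outputs flow p/I2)
#4 |I3  (I3 integral (f out))
#0 |J1  (closing 0-jn rule on J1)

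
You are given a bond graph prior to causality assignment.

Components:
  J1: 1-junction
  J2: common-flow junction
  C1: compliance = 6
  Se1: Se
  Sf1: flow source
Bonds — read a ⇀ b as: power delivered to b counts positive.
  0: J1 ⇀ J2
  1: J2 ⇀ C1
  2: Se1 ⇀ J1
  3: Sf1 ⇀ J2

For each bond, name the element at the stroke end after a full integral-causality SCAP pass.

#2 →J1  (Se1 (Se) sets effort on bond)
#3 →Sf1  (source Sf1 imposes f)
#0 →J2  (only one flow-in slot at J1)
#1 →J2  (J2 flow already set via bond 3)

bond 0 stroke at J2
bond 1 stroke at J2
bond 2 stroke at J1
bond 3 stroke at Sf1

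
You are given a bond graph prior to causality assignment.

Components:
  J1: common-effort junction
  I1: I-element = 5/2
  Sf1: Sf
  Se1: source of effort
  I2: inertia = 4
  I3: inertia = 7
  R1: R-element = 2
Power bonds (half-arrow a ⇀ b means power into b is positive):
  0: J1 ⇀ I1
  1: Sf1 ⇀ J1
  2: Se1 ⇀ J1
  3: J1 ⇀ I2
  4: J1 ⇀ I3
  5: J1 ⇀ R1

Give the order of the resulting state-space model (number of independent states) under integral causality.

bond 1 →Sf1  (Sf1 (Sf) sets flow on bond)
bond 2 →J1  (Se1: effort source, stroke at far end)
bond 0 →I1  (J1 effort already set via bond 2)
bond 3 →I2  (common-e at J1 fixed by 2)
bond 4 →I3  (J1 effort already set via bond 2)
bond 5 →R1  (J1 effort already set via bond 2)

3  (I1, I2, I3 all integral)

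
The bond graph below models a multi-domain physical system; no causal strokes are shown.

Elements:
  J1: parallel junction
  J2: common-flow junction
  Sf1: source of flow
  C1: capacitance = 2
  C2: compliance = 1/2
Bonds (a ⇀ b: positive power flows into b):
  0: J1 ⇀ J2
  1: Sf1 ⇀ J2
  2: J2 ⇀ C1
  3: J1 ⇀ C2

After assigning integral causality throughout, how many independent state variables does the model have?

β1 |Sf1  (Sf1 (Sf) sets flow on bond)
β0 |J2  (1-jn J2 has f-setter on 1)
β2 |J2  (common-f at J2 fixed by 1)
β3 |J1  (closing 0-jn rule on J1)

2  (C1, C2 all integral)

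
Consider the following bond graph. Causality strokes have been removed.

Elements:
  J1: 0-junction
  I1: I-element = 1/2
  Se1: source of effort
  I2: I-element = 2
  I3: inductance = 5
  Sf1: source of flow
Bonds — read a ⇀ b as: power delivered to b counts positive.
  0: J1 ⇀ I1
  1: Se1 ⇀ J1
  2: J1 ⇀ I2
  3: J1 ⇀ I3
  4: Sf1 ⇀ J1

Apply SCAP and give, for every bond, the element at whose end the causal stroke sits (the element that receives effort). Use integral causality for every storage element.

#0 stroke at I1
#1 stroke at J1
#2 stroke at I2
#3 stroke at I3
#4 stroke at Sf1

bond 1 |J1  (Se1: effort source, stroke at far end)
bond 4 |Sf1  (Sf1 (Sf) sets flow on bond)
bond 0 |I1  (J1 effort already set via bond 1)
bond 2 |I2  (J1: bond 1 brought effort, rest push out)
bond 3 |I3  (0-jn J1 has e-setter on 1)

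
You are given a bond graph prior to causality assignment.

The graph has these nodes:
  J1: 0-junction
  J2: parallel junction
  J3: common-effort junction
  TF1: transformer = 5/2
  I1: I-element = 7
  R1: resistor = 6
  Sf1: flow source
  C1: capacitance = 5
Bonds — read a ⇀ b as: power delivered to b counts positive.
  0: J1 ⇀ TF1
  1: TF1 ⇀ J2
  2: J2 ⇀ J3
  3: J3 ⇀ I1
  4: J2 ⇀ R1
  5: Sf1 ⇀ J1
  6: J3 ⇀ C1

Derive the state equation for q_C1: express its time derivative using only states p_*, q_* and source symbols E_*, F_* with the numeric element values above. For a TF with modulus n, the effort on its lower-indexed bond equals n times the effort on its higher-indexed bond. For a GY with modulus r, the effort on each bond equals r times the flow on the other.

dq_C1/dt = 5*F_Sf1/2 - p_I1/7 - q_C1/30

#5 |Sf1  (Sf1 (Sf) sets flow on bond)
#0 |J1  (only one effort-in slot at J1)
#1 |TF1  (TF1: transformer flips bond 0)
#3 |I1  (I1: I, integral causality)
#6 |J3  (prefer integral on C1)
#2 |J2  (J3: bond 6 brought effort, rest push out)
#4 |R1  (J2: bond 2 brought effort, rest push out)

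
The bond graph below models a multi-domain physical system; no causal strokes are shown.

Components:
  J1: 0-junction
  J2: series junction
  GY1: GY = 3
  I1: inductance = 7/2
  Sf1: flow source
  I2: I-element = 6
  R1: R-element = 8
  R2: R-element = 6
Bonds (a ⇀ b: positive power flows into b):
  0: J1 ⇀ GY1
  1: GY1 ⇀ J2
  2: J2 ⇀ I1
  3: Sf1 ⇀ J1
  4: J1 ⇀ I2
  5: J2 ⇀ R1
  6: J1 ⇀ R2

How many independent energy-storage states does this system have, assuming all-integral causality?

b3 stroke at Sf1  (source Sf1 imposes f)
b2 stroke at I1  (I1 outputs flow p/I1)
b1 stroke at J2  (common-f at J2 fixed by 2)
b5 stroke at J2  (common-f at J2 fixed by 2)
b0 stroke at J1  (GY1: gyrator matches bond 1)
b4 stroke at I2  (J1 effort already set via bond 0)
b6 stroke at R2  (J1 effort already set via bond 0)

2  (I1, I2 all integral)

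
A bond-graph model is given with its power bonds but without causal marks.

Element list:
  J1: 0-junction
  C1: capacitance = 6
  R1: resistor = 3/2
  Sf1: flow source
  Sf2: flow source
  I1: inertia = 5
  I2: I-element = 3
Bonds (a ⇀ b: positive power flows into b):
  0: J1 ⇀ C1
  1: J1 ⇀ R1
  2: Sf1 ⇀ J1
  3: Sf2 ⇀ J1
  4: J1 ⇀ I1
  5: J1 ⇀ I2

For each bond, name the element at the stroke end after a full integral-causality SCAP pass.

#2 stroke at Sf1  (Sf1 (Sf) sets flow on bond)
#3 stroke at Sf2  (Sf2 (Sf) sets flow on bond)
#0 stroke at J1  (C1: C, integral causality)
#1 stroke at R1  (0-jn J1 has e-setter on 0)
#4 stroke at I1  (J1: bond 0 brought effort, rest push out)
#5 stroke at I2  (J1: bond 0 brought effort, rest push out)

β0 stroke at J1
β1 stroke at R1
β2 stroke at Sf1
β3 stroke at Sf2
β4 stroke at I1
β5 stroke at I2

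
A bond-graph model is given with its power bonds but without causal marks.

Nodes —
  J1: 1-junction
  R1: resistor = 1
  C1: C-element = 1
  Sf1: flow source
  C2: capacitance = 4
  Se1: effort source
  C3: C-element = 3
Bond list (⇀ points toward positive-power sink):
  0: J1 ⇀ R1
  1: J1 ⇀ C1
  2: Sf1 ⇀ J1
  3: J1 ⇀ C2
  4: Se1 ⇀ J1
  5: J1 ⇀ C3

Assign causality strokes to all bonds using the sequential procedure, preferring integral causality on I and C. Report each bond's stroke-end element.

b0 |J1
b1 |J1
b2 |Sf1
b3 |J1
b4 |J1
b5 |J1

β2 |Sf1  (source Sf1 imposes f)
β4 |J1  (Se1 (Se) sets effort on bond)
β0 |J1  (J1 flow already set via bond 2)
β1 |J1  (1-jn J1 has f-setter on 2)
β3 |J1  (J1 flow already set via bond 2)
β5 |J1  (J1 flow already set via bond 2)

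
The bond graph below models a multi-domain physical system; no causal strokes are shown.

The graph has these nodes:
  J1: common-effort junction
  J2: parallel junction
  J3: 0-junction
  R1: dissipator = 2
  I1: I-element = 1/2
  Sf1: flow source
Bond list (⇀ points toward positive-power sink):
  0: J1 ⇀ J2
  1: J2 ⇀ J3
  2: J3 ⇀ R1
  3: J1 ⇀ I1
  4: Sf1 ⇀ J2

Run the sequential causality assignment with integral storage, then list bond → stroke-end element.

β4 →Sf1  (Sf1: flow source, stroke at near end)
β3 →I1  (I1 integral (f out))
β0 →J1  (only one effort-in slot at J1)
β1 →J2  (J2 needs exactly one e-in)
β2 →J3  (J3: last free bond brings effort in)

β0 stroke at J1
β1 stroke at J2
β2 stroke at J3
β3 stroke at I1
β4 stroke at Sf1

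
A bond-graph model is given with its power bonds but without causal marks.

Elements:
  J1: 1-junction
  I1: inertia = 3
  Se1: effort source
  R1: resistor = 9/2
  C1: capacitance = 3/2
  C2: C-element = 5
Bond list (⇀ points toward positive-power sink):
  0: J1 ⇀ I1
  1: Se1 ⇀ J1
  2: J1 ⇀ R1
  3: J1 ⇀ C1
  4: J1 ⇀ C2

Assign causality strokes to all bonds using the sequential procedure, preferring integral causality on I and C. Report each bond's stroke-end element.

b0 →I1
b1 →J1
b2 →J1
b3 →J1
b4 →J1

#1 |J1  (Se1 (Se) sets effort on bond)
#0 |I1  (I1 integral (f out))
#2 |J1  (common-f at J1 fixed by 0)
#3 |J1  (common-f at J1 fixed by 0)
#4 |J1  (J1 flow already set via bond 0)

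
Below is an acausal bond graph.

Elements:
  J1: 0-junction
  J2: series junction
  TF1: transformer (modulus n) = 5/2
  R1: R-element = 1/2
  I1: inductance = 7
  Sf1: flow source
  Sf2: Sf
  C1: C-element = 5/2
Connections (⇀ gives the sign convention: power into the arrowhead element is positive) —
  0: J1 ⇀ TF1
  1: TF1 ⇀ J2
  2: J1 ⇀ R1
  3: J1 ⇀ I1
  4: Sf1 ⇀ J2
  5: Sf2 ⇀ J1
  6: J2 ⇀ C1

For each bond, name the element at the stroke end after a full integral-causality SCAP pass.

bond 4 →Sf1  (Sf1: flow source, stroke at near end)
bond 5 →Sf2  (source Sf2 imposes f)
bond 1 →J2  (1-jn J2 has f-setter on 4)
bond 6 →J2  (J2 flow already set via bond 4)
bond 0 →TF1  (TF1 one-in-one-out from 1)
bond 3 →I1  (I1 outputs flow p/I1)
bond 2 →J1  (only one effort-in slot at J1)

bond 0 →TF1
bond 1 →J2
bond 2 →J1
bond 3 →I1
bond 4 →Sf1
bond 5 →Sf2
bond 6 →J2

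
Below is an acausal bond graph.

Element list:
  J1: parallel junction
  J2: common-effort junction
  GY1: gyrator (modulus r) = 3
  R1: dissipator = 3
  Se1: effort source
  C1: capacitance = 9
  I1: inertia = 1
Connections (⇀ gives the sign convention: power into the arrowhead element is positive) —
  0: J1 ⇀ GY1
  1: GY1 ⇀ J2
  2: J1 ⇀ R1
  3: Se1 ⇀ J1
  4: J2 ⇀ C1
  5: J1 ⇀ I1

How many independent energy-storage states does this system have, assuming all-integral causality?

2  (C1, I1 all integral)

β3 →J1  (Se1 fixes effort; stroke away)
β0 →GY1  (J1 effort already set via bond 3)
β2 →R1  (common-e at J1 fixed by 3)
β5 →I1  (0-jn J1 has e-setter on 3)
β1 →GY1  (GY1 both-in/both-out from 0)
β4 →J2  (only one effort-in slot at J2)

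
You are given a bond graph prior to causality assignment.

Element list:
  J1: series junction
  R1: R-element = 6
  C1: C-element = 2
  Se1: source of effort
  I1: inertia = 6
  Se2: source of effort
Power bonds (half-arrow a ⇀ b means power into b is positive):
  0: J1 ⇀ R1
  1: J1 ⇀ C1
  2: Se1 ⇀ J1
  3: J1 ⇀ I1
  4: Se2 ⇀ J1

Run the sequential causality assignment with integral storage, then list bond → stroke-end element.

bond 0 |J1
bond 1 |J1
bond 2 |J1
bond 3 |I1
bond 4 |J1

β2 stroke at J1  (Se1 fixes effort; stroke away)
β4 stroke at J1  (source Se2 imposes e)
β1 stroke at J1  (C1 integral (e out))
β3 stroke at I1  (I1 outputs flow p/I1)
β0 stroke at J1  (1-jn J1 has f-setter on 3)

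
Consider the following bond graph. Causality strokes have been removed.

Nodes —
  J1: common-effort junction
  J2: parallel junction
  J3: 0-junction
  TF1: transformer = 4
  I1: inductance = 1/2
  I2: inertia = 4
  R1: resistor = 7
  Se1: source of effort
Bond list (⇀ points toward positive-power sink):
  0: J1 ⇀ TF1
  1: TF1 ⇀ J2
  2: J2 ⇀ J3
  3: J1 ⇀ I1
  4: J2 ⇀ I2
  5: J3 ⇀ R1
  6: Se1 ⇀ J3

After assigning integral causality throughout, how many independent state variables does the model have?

#6 stroke→J3  (Se1 (Se) sets effort on bond)
#2 stroke→J2  (J3 effort already set via bond 6)
#5 stroke→R1  (J3: bond 6 brought effort, rest push out)
#1 stroke→TF1  (J2 effort already set via bond 2)
#4 stroke→I2  (J2 effort already set via bond 2)
#0 stroke→J1  (TF1: transformer flips bond 1)
#3 stroke→I1  (J1 effort already set via bond 0)

2  (I1, I2 all integral)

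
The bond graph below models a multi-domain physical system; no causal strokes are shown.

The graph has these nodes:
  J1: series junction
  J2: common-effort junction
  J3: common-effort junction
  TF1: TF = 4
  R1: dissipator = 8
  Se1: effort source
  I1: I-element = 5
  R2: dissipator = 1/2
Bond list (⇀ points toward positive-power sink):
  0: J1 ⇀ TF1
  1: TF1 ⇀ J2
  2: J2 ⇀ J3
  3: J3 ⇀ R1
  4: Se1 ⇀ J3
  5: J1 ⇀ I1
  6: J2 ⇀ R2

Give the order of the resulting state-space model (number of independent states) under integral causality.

β4 →J3  (Se1 (Se) sets effort on bond)
β2 →J2  (common-e at J3 fixed by 4)
β3 →R1  (common-e at J3 fixed by 4)
β1 →TF1  (J2: bond 2 brought effort, rest push out)
β6 →R2  (0-jn J2 has e-setter on 2)
β0 →J1  (TF1 one-in-one-out from 1)
β5 →I1  (J1: last free bond brings flow in)

1  (I1 all integral)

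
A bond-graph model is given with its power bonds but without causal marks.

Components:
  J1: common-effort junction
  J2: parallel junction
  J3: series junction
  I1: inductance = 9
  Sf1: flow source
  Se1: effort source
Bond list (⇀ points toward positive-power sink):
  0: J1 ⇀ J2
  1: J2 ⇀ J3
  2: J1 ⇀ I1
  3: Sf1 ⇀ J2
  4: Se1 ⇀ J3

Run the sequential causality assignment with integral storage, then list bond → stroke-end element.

β3 |Sf1  (Sf1 fixes flow; stroke at Sf1)
β4 |J3  (Se1 (Se) sets effort on bond)
β1 |J2  (only one flow-in slot at J3)
β0 |J1  (J2 effort already set via bond 1)
β2 |I1  (J1 effort already set via bond 0)

#0 stroke at J1
#1 stroke at J2
#2 stroke at I1
#3 stroke at Sf1
#4 stroke at J3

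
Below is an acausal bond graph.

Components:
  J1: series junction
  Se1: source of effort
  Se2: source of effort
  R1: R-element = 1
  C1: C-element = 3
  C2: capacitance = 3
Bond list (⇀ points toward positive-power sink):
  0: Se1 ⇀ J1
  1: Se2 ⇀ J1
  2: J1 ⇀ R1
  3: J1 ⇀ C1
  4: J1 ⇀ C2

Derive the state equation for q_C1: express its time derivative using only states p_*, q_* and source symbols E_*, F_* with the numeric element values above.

dq_C1/dt = E_Se1 + E_Se2 - q_C1/3 - q_C2/3

b0 stroke at J1  (source Se1 imposes e)
b1 stroke at J1  (Se2 fixes effort; stroke away)
b3 stroke at J1  (C1: C, integral causality)
b4 stroke at J1  (C2: C, integral causality)
b2 stroke at R1  (J1 needs exactly one f-in)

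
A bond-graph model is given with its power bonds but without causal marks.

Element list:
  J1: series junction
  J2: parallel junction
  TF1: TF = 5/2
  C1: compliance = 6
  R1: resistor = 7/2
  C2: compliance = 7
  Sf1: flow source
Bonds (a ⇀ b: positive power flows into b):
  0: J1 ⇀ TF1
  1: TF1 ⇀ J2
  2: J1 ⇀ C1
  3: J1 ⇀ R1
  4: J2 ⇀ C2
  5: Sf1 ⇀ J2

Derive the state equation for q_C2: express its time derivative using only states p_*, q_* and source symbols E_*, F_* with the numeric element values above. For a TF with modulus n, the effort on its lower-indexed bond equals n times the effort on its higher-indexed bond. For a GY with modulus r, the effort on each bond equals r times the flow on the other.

dq_C2/dt = F_Sf1 - 5*q_C1/42 - 25*q_C2/98

b5 |Sf1  (Sf1 (Sf) sets flow on bond)
b2 |J1  (C1 outputs effort q/C1)
b4 |J2  (C2: C, integral causality)
b1 |TF1  (J2: bond 4 brought effort, rest push out)
b0 |J1  (through TF1, causality passes straight; one stroke at TF1)
b3 |R1  (J1: last free bond brings flow in)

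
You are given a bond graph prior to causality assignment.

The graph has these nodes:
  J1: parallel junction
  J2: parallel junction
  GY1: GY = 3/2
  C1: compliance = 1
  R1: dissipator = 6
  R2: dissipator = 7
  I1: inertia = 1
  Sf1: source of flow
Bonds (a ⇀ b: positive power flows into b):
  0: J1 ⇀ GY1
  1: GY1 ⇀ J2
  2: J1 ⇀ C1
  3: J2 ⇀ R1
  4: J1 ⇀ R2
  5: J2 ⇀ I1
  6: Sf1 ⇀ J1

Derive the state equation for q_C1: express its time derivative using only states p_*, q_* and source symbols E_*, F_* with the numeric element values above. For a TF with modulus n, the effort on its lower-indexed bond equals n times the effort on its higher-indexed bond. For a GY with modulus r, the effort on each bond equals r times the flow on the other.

b6 →Sf1  (Sf1: flow source, stroke at near end)
b2 →J1  (C1 outputs effort q/C1)
b0 →GY1  (0-jn J1 has e-setter on 2)
b4 →R2  (J1: bond 2 brought effort, rest push out)
b1 →GY1  (GY1 both-in/both-out from 0)
b5 →I1  (I1 integral (f out))
b3 →J2  (only one effort-in slot at J2)

dq_C1/dt = F_Sf1 + 4*p_I1 - 59*q_C1/21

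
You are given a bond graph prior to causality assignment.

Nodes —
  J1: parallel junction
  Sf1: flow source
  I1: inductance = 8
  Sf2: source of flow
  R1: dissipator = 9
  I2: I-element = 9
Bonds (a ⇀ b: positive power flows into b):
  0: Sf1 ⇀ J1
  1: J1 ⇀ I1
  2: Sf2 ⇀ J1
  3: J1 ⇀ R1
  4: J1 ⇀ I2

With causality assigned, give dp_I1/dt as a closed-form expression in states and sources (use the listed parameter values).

dp_I1/dt = 9*F_Sf1 + 9*F_Sf2 - 9*p_I1/8 - p_I2

#0 stroke→Sf1  (Sf1 (Sf) sets flow on bond)
#2 stroke→Sf2  (Sf2 (Sf) sets flow on bond)
#1 stroke→I1  (I1 integral (f out))
#4 stroke→I2  (I2 integral (f out))
#3 stroke→J1  (J1: last free bond brings effort in)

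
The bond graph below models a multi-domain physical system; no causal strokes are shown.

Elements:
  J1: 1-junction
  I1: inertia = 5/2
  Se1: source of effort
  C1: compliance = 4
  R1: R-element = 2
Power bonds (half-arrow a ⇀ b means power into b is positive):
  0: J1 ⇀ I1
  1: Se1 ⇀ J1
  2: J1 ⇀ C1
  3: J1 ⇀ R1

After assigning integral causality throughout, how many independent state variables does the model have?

bond 1 stroke→J1  (Se1: effort source, stroke at far end)
bond 0 stroke→I1  (I1 outputs flow p/I1)
bond 2 stroke→J1  (common-f at J1 fixed by 0)
bond 3 stroke→J1  (common-f at J1 fixed by 0)

2  (C1, I1 all integral)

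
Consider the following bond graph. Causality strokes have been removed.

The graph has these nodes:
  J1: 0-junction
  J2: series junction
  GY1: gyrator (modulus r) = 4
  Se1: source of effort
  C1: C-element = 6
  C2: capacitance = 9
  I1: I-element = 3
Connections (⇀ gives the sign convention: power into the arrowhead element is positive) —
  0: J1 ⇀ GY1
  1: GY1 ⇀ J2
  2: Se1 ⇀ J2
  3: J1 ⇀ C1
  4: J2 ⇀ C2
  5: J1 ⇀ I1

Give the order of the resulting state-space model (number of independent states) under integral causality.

bond 2 stroke→J2  (source Se1 imposes e)
bond 3 stroke→J1  (C1: C, integral causality)
bond 0 stroke→GY1  (0-jn J1 has e-setter on 3)
bond 5 stroke→I1  (0-jn J1 has e-setter on 3)
bond 1 stroke→GY1  (through GY1, causality inverts; strokes same side of GY1)
bond 4 stroke→J2  (1-jn J2 has f-setter on 1)

3  (C1, C2, I1 all integral)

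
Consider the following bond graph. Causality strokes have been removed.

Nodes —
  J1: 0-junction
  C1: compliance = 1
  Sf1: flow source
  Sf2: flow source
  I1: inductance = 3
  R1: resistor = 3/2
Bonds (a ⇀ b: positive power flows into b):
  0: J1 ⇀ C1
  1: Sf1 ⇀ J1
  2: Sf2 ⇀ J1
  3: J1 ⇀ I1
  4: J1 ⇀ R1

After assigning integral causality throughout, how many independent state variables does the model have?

β1 →Sf1  (Sf1 (Sf) sets flow on bond)
β2 →Sf2  (source Sf2 imposes f)
β0 →J1  (C1: C, integral causality)
β3 →I1  (0-jn J1 has e-setter on 0)
β4 →R1  (0-jn J1 has e-setter on 0)

2  (C1, I1 all integral)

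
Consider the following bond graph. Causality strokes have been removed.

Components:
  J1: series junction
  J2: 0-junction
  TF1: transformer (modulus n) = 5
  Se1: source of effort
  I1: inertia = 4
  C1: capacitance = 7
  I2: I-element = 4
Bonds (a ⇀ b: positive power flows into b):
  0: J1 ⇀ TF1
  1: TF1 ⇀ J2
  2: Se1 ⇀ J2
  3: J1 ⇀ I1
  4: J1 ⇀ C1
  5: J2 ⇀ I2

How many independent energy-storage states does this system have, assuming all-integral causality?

bond 2 |J2  (source Se1 imposes e)
bond 1 |TF1  (J2 effort already set via bond 2)
bond 5 |I2  (common-e at J2 fixed by 2)
bond 0 |J1  (TF TF1: opposite of bond 1)
bond 3 |I1  (prefer integral on I1)
bond 4 |J1  (1-jn J1 has f-setter on 3)

3  (C1, I1, I2 all integral)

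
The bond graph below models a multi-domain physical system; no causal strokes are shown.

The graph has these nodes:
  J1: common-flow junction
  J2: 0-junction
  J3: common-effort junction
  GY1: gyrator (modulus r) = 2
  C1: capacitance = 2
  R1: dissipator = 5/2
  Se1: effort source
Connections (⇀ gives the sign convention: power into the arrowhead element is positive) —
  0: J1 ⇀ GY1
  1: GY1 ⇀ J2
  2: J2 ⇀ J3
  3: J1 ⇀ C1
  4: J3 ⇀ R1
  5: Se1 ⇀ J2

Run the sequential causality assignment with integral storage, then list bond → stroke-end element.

bond 5 stroke at J2  (source Se1 imposes e)
bond 1 stroke at GY1  (J2 effort already set via bond 5)
bond 2 stroke at J3  (0-jn J2 has e-setter on 5)
bond 4 stroke at R1  (0-jn J3 has e-setter on 2)
bond 0 stroke at GY1  (GY GY1: same side as bond 1)
bond 3 stroke at J1  (J1: bond 0 brought flow, rest push out)

b0 →GY1
b1 →GY1
b2 →J3
b3 →J1
b4 →R1
b5 →J2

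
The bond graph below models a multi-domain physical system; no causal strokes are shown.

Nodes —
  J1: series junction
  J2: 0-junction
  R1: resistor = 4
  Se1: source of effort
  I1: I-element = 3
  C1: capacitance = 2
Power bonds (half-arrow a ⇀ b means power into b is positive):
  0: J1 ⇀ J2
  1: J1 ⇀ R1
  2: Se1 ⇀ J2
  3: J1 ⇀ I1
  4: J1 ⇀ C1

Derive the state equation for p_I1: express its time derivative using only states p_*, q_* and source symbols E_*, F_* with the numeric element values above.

bond 2 stroke→J2  (Se1: effort source, stroke at far end)
bond 0 stroke→J1  (common-e at J2 fixed by 2)
bond 3 stroke→I1  (I1: I, integral causality)
bond 1 stroke→J1  (common-f at J1 fixed by 3)
bond 4 stroke→J1  (J1 flow already set via bond 3)

dp_I1/dt = -E_Se1 - 4*p_I1/3 - q_C1/2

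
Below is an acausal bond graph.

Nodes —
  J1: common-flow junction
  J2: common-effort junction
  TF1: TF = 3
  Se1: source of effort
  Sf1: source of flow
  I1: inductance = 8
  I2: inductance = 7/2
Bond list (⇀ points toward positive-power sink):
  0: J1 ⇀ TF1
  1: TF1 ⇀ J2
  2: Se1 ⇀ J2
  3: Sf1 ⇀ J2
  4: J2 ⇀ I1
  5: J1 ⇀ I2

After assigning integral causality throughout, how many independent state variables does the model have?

b2 →J2  (Se1 fixes effort; stroke away)
b3 →Sf1  (source Sf1 imposes f)
b1 →TF1  (common-e at J2 fixed by 2)
b4 →I1  (J2: bond 2 brought effort, rest push out)
b0 →J1  (TF TF1: opposite of bond 1)
b5 →I2  (J1 needs exactly one f-in)

2  (I1, I2 all integral)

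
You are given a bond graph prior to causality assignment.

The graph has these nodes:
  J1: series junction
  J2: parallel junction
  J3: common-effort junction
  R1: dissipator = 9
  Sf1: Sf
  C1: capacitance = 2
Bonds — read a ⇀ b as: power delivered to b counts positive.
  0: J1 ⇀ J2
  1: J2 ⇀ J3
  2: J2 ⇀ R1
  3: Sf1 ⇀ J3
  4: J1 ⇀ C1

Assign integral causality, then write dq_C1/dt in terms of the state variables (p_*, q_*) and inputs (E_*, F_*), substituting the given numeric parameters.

dq_C1/dt = -F_Sf1 - q_C1/18

b3 |Sf1  (Sf1 fixes flow; stroke at Sf1)
b1 |J3  (J3 needs exactly one e-in)
b4 |J1  (prefer integral on C1)
b0 |J2  (J1: last free bond brings flow in)
b2 |R1  (common-e at J2 fixed by 0)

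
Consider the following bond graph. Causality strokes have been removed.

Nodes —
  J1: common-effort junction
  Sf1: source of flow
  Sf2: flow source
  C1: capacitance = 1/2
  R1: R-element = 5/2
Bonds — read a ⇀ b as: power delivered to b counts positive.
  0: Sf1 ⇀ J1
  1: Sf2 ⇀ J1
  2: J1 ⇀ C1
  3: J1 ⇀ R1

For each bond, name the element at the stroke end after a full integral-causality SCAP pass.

b0 →Sf1
b1 →Sf2
b2 →J1
b3 →R1

#0 |Sf1  (source Sf1 imposes f)
#1 |Sf2  (source Sf2 imposes f)
#2 |J1  (C1 outputs effort q/C1)
#3 |R1  (J1 effort already set via bond 2)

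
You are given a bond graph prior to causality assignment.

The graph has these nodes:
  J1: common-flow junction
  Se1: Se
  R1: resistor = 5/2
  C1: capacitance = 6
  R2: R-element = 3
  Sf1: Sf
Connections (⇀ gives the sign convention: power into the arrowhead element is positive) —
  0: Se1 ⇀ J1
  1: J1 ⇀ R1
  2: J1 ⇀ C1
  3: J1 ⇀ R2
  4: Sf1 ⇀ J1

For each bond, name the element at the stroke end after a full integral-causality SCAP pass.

β0 →J1
β1 →J1
β2 →J1
β3 →J1
β4 →Sf1

β0 →J1  (Se1 (Se) sets effort on bond)
β4 →Sf1  (Sf1: flow source, stroke at near end)
β1 →J1  (J1 flow already set via bond 4)
β2 →J1  (common-f at J1 fixed by 4)
β3 →J1  (J1: bond 4 brought flow, rest push out)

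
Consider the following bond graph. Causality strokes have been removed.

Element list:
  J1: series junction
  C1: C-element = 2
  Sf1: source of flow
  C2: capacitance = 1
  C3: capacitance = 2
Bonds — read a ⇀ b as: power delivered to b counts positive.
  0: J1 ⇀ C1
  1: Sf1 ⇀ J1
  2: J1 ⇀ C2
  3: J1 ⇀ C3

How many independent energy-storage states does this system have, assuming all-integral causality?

β1 |Sf1  (Sf1 (Sf) sets flow on bond)
β0 |J1  (J1: bond 1 brought flow, rest push out)
β2 |J1  (common-f at J1 fixed by 1)
β3 |J1  (common-f at J1 fixed by 1)

3  (C1, C2, C3 all integral)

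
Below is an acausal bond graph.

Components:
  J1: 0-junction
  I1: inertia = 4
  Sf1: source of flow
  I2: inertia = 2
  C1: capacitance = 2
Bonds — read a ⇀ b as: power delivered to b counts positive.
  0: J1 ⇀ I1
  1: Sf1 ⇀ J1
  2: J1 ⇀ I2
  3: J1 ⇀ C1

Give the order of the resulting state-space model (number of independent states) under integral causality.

β1 stroke at Sf1  (source Sf1 imposes f)
β0 stroke at I1  (I1 integral (f out))
β2 stroke at I2  (I2 outputs flow p/I2)
β3 stroke at J1  (only one effort-in slot at J1)

3  (C1, I1, I2 all integral)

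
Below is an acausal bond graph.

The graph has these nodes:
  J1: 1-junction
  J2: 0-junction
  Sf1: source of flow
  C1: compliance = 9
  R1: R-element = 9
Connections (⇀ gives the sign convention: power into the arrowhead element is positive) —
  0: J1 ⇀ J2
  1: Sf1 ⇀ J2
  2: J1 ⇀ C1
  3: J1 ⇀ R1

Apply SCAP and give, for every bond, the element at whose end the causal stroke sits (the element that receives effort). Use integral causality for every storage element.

β0 stroke→J2
β1 stroke→Sf1
β2 stroke→J1
β3 stroke→J1

b1 stroke at Sf1  (Sf1 fixes flow; stroke at Sf1)
b0 stroke at J2  (J2: last free bond brings effort in)
b2 stroke at J1  (J1 flow already set via bond 0)
b3 stroke at J1  (common-f at J1 fixed by 0)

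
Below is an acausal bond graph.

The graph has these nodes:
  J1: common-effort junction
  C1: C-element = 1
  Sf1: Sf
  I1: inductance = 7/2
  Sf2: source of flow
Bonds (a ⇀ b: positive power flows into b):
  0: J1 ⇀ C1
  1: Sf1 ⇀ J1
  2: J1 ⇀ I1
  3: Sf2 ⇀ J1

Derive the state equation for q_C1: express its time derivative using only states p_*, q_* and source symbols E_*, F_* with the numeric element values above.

b1 stroke at Sf1  (Sf1 (Sf) sets flow on bond)
b3 stroke at Sf2  (Sf2 fixes flow; stroke at Sf2)
b0 stroke at J1  (prefer integral on C1)
b2 stroke at I1  (J1: bond 0 brought effort, rest push out)

dq_C1/dt = F_Sf1 + F_Sf2 - 2*p_I1/7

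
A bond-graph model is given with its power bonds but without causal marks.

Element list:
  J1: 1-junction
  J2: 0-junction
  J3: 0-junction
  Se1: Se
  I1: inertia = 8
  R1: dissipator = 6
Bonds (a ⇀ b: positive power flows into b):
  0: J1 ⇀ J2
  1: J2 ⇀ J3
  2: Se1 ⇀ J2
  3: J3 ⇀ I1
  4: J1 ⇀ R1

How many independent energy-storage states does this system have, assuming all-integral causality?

1  (I1 all integral)

β2 stroke at J2  (Se1 (Se) sets effort on bond)
β0 stroke at J1  (common-e at J2 fixed by 2)
β1 stroke at J3  (common-e at J2 fixed by 2)
β3 stroke at I1  (J3 effort already set via bond 1)
β4 stroke at R1  (J1: last free bond brings flow in)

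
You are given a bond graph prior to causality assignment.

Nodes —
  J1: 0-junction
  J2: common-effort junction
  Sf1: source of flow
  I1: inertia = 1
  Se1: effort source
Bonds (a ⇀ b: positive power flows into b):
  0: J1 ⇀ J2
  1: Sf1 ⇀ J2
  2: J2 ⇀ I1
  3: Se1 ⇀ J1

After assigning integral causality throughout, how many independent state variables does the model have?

1  (I1 all integral)

b1 stroke at Sf1  (Sf1 (Sf) sets flow on bond)
b3 stroke at J1  (Se1 (Se) sets effort on bond)
b0 stroke at J2  (J1 effort already set via bond 3)
b2 stroke at I1  (0-jn J2 has e-setter on 0)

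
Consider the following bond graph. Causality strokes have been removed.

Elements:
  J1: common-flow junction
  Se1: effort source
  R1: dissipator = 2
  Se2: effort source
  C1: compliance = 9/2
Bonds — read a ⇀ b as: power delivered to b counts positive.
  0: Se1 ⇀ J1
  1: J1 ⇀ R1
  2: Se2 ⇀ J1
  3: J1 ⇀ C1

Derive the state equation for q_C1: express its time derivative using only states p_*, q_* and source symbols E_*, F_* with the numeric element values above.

β0 |J1  (Se1 (Se) sets effort on bond)
β2 |J1  (Se2 (Se) sets effort on bond)
β3 |J1  (prefer integral on C1)
β1 |R1  (J1: last free bond brings flow in)

dq_C1/dt = E_Se1/2 + E_Se2/2 - q_C1/9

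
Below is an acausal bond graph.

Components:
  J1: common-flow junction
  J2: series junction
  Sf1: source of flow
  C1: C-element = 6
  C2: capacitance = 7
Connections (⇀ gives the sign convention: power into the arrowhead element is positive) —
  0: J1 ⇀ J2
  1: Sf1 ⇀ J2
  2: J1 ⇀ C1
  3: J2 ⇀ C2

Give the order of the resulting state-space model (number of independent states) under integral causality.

#1 →Sf1  (Sf1: flow source, stroke at near end)
#0 →J2  (common-f at J2 fixed by 1)
#3 →J2  (J2: bond 1 brought flow, rest push out)
#2 →J1  (J1: bond 0 brought flow, rest push out)

2  (C1, C2 all integral)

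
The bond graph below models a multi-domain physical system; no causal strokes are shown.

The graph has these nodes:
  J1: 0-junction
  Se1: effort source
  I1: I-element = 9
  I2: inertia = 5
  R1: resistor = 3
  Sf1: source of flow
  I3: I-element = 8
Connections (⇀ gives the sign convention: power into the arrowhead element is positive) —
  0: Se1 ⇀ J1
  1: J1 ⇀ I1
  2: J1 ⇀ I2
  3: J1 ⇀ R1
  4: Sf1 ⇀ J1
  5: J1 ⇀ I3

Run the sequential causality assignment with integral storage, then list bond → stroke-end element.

bond 0 |J1  (Se1: effort source, stroke at far end)
bond 4 |Sf1  (Sf1 fixes flow; stroke at Sf1)
bond 1 |I1  (0-jn J1 has e-setter on 0)
bond 2 |I2  (0-jn J1 has e-setter on 0)
bond 3 |R1  (J1 effort already set via bond 0)
bond 5 |I3  (common-e at J1 fixed by 0)

#0 stroke→J1
#1 stroke→I1
#2 stroke→I2
#3 stroke→R1
#4 stroke→Sf1
#5 stroke→I3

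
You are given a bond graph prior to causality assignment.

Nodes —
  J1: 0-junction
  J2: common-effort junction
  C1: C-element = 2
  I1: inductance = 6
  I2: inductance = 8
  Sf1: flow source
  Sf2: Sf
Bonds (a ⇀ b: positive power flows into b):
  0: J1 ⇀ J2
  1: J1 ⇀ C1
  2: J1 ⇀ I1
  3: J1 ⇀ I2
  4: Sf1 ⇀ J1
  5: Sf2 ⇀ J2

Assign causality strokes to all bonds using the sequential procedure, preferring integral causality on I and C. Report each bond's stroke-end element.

b0 stroke→J2
b1 stroke→J1
b2 stroke→I1
b3 stroke→I2
b4 stroke→Sf1
b5 stroke→Sf2

bond 4 stroke at Sf1  (Sf1 (Sf) sets flow on bond)
bond 5 stroke at Sf2  (source Sf2 imposes f)
bond 0 stroke at J2  (J2: last free bond brings effort in)
bond 1 stroke at J1  (C1 outputs effort q/C1)
bond 2 stroke at I1  (0-jn J1 has e-setter on 1)
bond 3 stroke at I2  (common-e at J1 fixed by 1)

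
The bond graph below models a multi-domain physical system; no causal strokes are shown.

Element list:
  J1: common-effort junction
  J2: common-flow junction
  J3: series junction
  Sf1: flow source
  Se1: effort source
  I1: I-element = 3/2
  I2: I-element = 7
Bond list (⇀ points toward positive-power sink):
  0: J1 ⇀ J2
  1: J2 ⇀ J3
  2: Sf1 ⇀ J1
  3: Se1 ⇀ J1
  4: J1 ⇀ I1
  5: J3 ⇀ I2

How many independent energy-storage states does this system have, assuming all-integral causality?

2  (I1, I2 all integral)

b2 stroke→Sf1  (Sf1 fixes flow; stroke at Sf1)
b3 stroke→J1  (Se1 fixes effort; stroke away)
b0 stroke→J2  (J1 effort already set via bond 3)
b4 stroke→I1  (common-e at J1 fixed by 3)
b1 stroke→J3  (only one flow-in slot at J2)
b5 stroke→I2  (closing 1-jn rule on J3)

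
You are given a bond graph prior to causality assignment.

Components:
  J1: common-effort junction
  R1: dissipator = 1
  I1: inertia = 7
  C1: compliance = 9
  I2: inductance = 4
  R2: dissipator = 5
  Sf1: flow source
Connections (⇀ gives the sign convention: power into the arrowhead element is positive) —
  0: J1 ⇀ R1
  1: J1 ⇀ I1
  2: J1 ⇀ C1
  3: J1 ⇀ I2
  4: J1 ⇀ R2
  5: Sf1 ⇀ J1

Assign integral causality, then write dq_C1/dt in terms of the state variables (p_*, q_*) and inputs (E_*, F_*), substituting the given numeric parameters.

β5 stroke→Sf1  (Sf1: flow source, stroke at near end)
β1 stroke→I1  (I1 outputs flow p/I1)
β2 stroke→J1  (C1 outputs effort q/C1)
β0 stroke→R1  (0-jn J1 has e-setter on 2)
β3 stroke→I2  (J1 effort already set via bond 2)
β4 stroke→R2  (J1: bond 2 brought effort, rest push out)

dq_C1/dt = F_Sf1 - p_I1/7 - p_I2/4 - 2*q_C1/15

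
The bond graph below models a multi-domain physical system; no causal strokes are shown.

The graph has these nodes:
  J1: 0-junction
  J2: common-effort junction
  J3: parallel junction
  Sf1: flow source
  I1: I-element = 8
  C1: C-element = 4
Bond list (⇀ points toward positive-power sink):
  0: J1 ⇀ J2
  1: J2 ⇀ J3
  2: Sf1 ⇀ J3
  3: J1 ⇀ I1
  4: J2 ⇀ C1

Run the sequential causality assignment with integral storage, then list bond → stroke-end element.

β2 |Sf1  (Sf1 fixes flow; stroke at Sf1)
β1 |J3  (closing 0-jn rule on J3)
β3 |I1  (I1: I, integral causality)
β0 |J1  (only one effort-in slot at J1)
β4 |J2  (closing 0-jn rule on J2)

#0 →J1
#1 →J3
#2 →Sf1
#3 →I1
#4 →J2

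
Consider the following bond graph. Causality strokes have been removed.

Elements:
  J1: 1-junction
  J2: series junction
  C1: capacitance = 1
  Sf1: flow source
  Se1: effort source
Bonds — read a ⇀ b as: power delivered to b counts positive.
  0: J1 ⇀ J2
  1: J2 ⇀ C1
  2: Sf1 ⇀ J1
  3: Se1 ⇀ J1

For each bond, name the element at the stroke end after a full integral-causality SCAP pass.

b0 |J1
b1 |J2
b2 |Sf1
b3 |J1

bond 2 stroke→Sf1  (source Sf1 imposes f)
bond 3 stroke→J1  (Se1: effort source, stroke at far end)
bond 0 stroke→J1  (1-jn J1 has f-setter on 2)
bond 1 stroke→J2  (J2: bond 0 brought flow, rest push out)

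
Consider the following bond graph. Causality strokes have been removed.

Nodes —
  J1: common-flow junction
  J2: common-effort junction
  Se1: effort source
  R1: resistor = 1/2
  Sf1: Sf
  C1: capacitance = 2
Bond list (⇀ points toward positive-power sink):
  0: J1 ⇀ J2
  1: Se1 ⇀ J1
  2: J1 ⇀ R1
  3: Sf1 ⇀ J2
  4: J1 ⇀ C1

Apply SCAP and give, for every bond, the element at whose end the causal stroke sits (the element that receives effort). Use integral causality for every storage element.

#1 |J1  (source Se1 imposes e)
#3 |Sf1  (Sf1: flow source, stroke at near end)
#0 |J2  (J2 needs exactly one e-in)
#2 |J1  (1-jn J1 has f-setter on 0)
#4 |J1  (J1: bond 0 brought flow, rest push out)

β0 →J2
β1 →J1
β2 →J1
β3 →Sf1
β4 →J1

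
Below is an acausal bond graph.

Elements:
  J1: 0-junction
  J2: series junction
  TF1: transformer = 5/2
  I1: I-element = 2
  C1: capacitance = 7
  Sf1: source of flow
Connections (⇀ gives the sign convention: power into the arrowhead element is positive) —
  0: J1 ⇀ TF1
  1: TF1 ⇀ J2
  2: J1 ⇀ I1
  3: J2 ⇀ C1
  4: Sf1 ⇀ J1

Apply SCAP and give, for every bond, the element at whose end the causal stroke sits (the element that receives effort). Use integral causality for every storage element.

bond 0 →J1
bond 1 →TF1
bond 2 →I1
bond 3 →J2
bond 4 →Sf1

b4 →Sf1  (Sf1 fixes flow; stroke at Sf1)
b2 →I1  (I1 outputs flow p/I1)
b0 →J1  (closing 0-jn rule on J1)
b1 →TF1  (TF TF1: opposite of bond 0)
b3 →J2  (J2: bond 1 brought flow, rest push out)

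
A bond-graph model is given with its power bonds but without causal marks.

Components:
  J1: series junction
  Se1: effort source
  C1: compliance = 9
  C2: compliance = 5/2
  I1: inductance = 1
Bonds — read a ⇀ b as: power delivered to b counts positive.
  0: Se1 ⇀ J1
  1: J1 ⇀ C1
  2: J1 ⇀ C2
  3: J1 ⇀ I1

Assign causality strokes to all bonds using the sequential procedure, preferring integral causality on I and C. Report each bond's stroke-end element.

b0 stroke→J1
b1 stroke→J1
b2 stroke→J1
b3 stroke→I1

b0 |J1  (Se1 (Se) sets effort on bond)
b1 |J1  (C1 outputs effort q/C1)
b2 |J1  (prefer integral on C2)
b3 |I1  (closing 1-jn rule on J1)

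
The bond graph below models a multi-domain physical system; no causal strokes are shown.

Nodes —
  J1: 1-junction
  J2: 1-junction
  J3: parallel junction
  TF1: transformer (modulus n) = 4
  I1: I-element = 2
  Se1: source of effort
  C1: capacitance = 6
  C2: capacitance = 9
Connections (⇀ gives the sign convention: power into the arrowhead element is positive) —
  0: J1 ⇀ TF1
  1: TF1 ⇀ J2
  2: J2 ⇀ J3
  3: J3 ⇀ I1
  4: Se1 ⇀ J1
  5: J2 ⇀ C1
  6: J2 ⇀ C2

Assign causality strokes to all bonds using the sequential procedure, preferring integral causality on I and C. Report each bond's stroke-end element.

β4 →J1  (source Se1 imposes e)
β0 →TF1  (only one flow-in slot at J1)
β1 →J2  (through TF1, causality passes straight; one stroke at TF1)
β3 →I1  (I1 integral (f out))
β2 →J3  (closing 0-jn rule on J3)
β5 →J2  (1-jn J2 has f-setter on 2)
β6 →J2  (J2: bond 2 brought flow, rest push out)

bond 0 stroke at TF1
bond 1 stroke at J2
bond 2 stroke at J3
bond 3 stroke at I1
bond 4 stroke at J1
bond 5 stroke at J2
bond 6 stroke at J2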